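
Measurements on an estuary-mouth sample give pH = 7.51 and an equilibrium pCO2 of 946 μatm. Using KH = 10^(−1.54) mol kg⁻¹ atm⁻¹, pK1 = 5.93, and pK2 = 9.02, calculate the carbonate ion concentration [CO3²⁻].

[CO3²⁻] = 0.0321 mmol/kg

[CO2*] = KH · pCO2 = 10^(−1.54) × 946×10^-6 = 2.728×10^-5 mol/kg
α₀ = 1/(1 + K1/[H⁺] + K1K2/[H⁺]²) = 1/(1 + 10^+1.58 + 10^+0.07) = 0.02488
DIC = [CO2*]/α₀ = 2.728×10^-5 / 0.02488 = 1.097 mmol/kg
[CO3²⁻] = α₂·DIC; α₂ = 0.02923, so [CO3²⁻] = 0.02923 × 1.097 = 0.0321 mmol/kg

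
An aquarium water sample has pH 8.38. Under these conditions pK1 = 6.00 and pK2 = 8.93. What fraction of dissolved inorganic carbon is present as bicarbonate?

α₁ = 1 / (1 + [H⁺]/K1 + K2/[H⁺]) = 1 / (1 + 10^-2.38 + 10^-0.55)
   = 1 / (1 + 0.0041687 + 0.28184) = 1/1.2860 = 0.7776

α₁ = 0.778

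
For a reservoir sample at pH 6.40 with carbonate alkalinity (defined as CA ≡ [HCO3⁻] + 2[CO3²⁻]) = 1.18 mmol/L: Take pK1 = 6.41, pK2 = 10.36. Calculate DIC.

DIC = 2.39 mmol/L

CA = [HCO3⁻] + 2[CO3²⁻] = (α₁ + 2α₂)·DIC
At pH 6.40: [H⁺]/K1 = 10^0.01 = 1.0233, K2/[H⁺] = 10^-3.96 = 0.00010965
α₁ = 1/(1 + 1.0233 + 0.00010965) = 1/2.0234 = 0.4942; α₂ = α₁·K2/[H⁺] = 5.419×10^-5
α₁ + 2α₂ = 0.4943
DIC = CA / (α₁ + 2α₂) = 1.18 / 0.4943 = 2.39 mmol/L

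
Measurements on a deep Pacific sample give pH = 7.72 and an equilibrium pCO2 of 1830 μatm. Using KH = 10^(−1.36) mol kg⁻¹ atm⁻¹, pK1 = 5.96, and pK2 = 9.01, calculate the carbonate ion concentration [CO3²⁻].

[CO3²⁻] = 0.236 mmol/kg

[CO2*] = KH · pCO2 = 10^(−1.36) × 1830×10^-6 = 7.988×10^-5 mol/kg
α₀ = 1/(1 + K1/[H⁺] + K1K2/[H⁺]²) = 1/(1 + 10^+1.76 + 10^+0.47) = 0.01626
DIC = [CO2*]/α₀ = 7.988×10^-5 / 0.01626 = 4.912 mmol/kg
[CO3²⁻] = α₂·DIC; α₂ = 0.04799, so [CO3²⁻] = 0.04799 × 4.912 = 0.236 mmol/kg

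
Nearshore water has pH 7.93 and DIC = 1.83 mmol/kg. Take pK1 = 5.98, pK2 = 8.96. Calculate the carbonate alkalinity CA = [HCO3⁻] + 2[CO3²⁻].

CA = [HCO3⁻] + 2[CO3²⁻] = (α₁ + 2α₂)·DIC
At pH 7.93: [H⁺]/K1 = 10^-1.95 = 0.011220, K2/[H⁺] = 10^-1.03 = 0.093325
α₁ = 1/(1 + 0.011220 + 0.093325) = 1/1.1045 = 0.9053; α₂ = α₁·K2/[H⁺] = 0.08449
α₁ + 2α₂ = 1.0743
CA = 1.0743 × 1.83 = 1.97 mmol/kg

CA = 1.97 mmol/kg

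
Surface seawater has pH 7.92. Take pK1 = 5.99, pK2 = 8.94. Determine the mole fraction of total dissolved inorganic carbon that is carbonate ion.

α₂ = 1 / (1 + [H⁺]/K2 + [H⁺]²/(K1K2)) = 1 / (1 + 10^+1.02 + 10^-0.91)
   = 1 / (1 + 10.471 + 0.12303) = 1/11.594 = 0.08625

α₂ = 0.0862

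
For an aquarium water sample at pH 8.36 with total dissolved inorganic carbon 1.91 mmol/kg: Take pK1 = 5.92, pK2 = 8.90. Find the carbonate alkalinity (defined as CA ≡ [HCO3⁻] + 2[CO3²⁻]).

CA = 2.33 mmol/kg

CA = [HCO3⁻] + 2[CO3²⁻] = (α₁ + 2α₂)·DIC
At pH 8.36: [H⁺]/K1 = 10^-2.44 = 0.0036308, K2/[H⁺] = 10^-0.54 = 0.28840
α₁ = 1/(1 + 0.0036308 + 0.28840) = 1/1.2920 = 0.7740; α₂ = α₁·K2/[H⁺] = 0.2232
α₁ + 2α₂ = 1.2204
CA = 1.2204 × 1.91 = 2.33 mmol/kg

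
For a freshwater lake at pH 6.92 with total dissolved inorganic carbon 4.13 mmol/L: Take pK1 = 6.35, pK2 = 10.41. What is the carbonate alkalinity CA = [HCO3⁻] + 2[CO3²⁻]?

CA = [HCO3⁻] + 2[CO3²⁻] = (α₁ + 2α₂)·DIC
At pH 6.92: [H⁺]/K1 = 10^-0.57 = 0.26915, K2/[H⁺] = 10^-3.49 = 0.00032359
α₁ = 1/(1 + 0.26915 + 0.00032359) = 1/1.2695 = 0.7877; α₂ = α₁·K2/[H⁺] = 0.0002549
α₁ + 2α₂ = 0.7882
CA = 0.7882 × 4.13 = 3.26 mmol/L

CA = 3.26 mmol/L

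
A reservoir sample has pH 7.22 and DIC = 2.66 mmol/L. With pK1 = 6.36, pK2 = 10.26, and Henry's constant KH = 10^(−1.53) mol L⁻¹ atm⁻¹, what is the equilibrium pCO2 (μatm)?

pCO2 = 1.09×10^4 μatm

α₀ = 1 / (1 + K1/[H⁺] + K1K2/[H⁺]²) = 1 / (1 + 10^+0.86 + 10^-2.18)
   = 1 / (1 + 7.2444 + 0.0066069) = 1/8.2510 = 0.1212
[CO2*] = α₀ × DIC = 0.1212 × 2.66 = 0.3224 mmol/L
pCO2 = [CO2*]/KH = 3.224×10^-4 / 2.951×10^-2 = 1.09×10^4 μatm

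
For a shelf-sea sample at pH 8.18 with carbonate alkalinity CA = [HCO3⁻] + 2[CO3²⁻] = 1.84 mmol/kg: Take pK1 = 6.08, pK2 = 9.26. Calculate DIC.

DIC = 1.72 mmol/kg

CA = [HCO3⁻] + 2[CO3²⁻] = (α₁ + 2α₂)·DIC
At pH 8.18: [H⁺]/K1 = 10^-2.10 = 0.0079433, K2/[H⁺] = 10^-1.08 = 0.083176
α₁ = 1/(1 + 0.0079433 + 0.083176) = 1/1.0911 = 0.9165; α₂ = α₁·K2/[H⁺] = 0.07623
α₁ + 2α₂ = 1.0690
DIC = CA / (α₁ + 2α₂) = 1.84 / 1.0690 = 1.72 mmol/kg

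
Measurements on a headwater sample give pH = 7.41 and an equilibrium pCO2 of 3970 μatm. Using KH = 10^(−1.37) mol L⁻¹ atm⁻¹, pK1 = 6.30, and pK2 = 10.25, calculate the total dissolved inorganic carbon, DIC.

DIC = 2.35 mmol/L

[CO2*] = KH · pCO2 = 10^(−1.37) × 3970×10^-6 = 1.694×10^-4 mol/L
α₀ = 1/(1 + K1/[H⁺] + K1K2/[H⁺]²) = 1/(1 + 10^+1.11 + 10^-1.73) = 0.07194
DIC = [CO2*]/α₀ = 1.694×10^-4 / 0.07194 = 2.35 mmol/L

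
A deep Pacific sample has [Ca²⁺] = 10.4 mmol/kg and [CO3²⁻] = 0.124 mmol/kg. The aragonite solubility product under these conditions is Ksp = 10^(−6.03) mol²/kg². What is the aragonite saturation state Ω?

Ksp = 10^(−6.03) = 9.333×10^-7
Ω = [Ca²⁺][CO3²⁻]/Ksp = (10.4×10^-3)(0.124×10^-3) / 9.333×10^-7 = 1.38

Ω = 1.38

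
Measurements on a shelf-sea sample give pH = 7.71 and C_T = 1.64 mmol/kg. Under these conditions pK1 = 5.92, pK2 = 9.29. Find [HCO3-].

α₁ = 1 / (1 + [H⁺]/K1 + K2/[H⁺]) = 1 / (1 + 10^-1.79 + 10^-1.58)
   = 1 / (1 + 0.016218 + 0.026303) = 1/1.0425 = 0.9592
[HCO3⁻] = α₁ × DIC = 0.9592 × 1.64 = 1.57 mmol/kg

[HCO3⁻] = 1.57 mmol/kg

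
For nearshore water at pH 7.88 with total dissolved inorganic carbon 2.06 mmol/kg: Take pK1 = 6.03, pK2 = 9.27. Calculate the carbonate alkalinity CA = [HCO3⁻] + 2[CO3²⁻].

CA = 2.11 mmol/kg

CA = [HCO3⁻] + 2[CO3²⁻] = (α₁ + 2α₂)·DIC
At pH 7.88: [H⁺]/K1 = 10^-1.85 = 0.014125, K2/[H⁺] = 10^-1.39 = 0.040738
α₁ = 1/(1 + 0.014125 + 0.040738) = 1/1.0549 = 0.9480; α₂ = α₁·K2/[H⁺] = 0.03862
α₁ + 2α₂ = 1.0252
CA = 1.0252 × 2.06 = 2.11 mmol/kg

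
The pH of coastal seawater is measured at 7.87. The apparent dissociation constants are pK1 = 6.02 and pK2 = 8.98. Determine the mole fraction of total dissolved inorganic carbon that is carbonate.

α₂ = 0.0711

α₂ = 1 / (1 + [H⁺]/K2 + [H⁺]²/(K1K2)) = 1 / (1 + 10^+1.11 + 10^-0.74)
   = 1 / (1 + 12.882 + 0.18197) = 1/14.064 = 0.07110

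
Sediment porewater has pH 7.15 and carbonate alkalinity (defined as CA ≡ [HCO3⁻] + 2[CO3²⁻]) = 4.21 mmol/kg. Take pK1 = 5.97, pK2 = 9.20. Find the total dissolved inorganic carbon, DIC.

DIC = 4.45 mmol/kg

CA = [HCO3⁻] + 2[CO3²⁻] = (α₁ + 2α₂)·DIC
At pH 7.15: [H⁺]/K1 = 10^-1.18 = 0.066069, K2/[H⁺] = 10^-2.05 = 0.0089125
α₁ = 1/(1 + 0.066069 + 0.0089125) = 1/1.0750 = 0.9302; α₂ = α₁·K2/[H⁺] = 0.008291
α₁ + 2α₂ = 0.9468
DIC = CA / (α₁ + 2α₂) = 4.21 / 0.9468 = 4.45 mmol/kg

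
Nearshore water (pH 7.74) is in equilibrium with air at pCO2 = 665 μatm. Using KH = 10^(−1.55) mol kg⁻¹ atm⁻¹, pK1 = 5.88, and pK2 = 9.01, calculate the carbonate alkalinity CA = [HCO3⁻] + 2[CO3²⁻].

[CO2*] = KH · pCO2 = 10^(−1.55) × 665×10^-6 = 1.874×10^-5 mol/kg
α₀ = 1/(1 + K1/[H⁺] + K1K2/[H⁺]²) = 1/(1 + 10^+1.86 + 10^+0.59) = 0.01293
DIC = [CO2*]/α₀ = 1.874×10^-5 / 0.01293 = 1.449 mmol/kg
CA = (α₁ + 2α₂)·DIC = (0.9368 + 2×0.05031) × 1.449 = 1.50 mmol/kg

CA = 1.50 mmol/kg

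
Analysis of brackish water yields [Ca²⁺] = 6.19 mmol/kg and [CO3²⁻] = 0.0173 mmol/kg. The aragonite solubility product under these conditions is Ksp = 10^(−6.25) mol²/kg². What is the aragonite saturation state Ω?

Ksp = 10^(−6.25) = 5.623×10^-7
Ω = [Ca²⁺][CO3²⁻]/Ksp = (6.19×10^-3)(0.0173×10^-3) / 5.623×10^-7 = 0.190

Ω = 0.190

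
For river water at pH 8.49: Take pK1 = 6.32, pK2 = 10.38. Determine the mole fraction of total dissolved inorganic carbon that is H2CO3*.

α₀ = 0.00663

α₀ = 1 / (1 + K1/[H⁺] + K1K2/[H⁺]²) = 1 / (1 + 10^+2.17 + 10^+0.28)
   = 1 / (1 + 147.91 + 1.9055) = 1/150.82 = 0.006631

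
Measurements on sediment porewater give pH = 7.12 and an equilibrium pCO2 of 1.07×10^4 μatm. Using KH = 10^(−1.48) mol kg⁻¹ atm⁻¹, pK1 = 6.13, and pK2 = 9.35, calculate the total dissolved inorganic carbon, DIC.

DIC = 3.84 mmol/kg

[CO2*] = KH · pCO2 = 10^(−1.48) × 1.07×10^4×10^-6 = 3.543×10^-4 mol/kg
α₀ = 1/(1 + K1/[H⁺] + K1K2/[H⁺]²) = 1/(1 + 10^+0.99 + 10^-1.24) = 0.09234
DIC = [CO2*]/α₀ = 3.543×10^-4 / 0.09234 = 3.84 mmol/kg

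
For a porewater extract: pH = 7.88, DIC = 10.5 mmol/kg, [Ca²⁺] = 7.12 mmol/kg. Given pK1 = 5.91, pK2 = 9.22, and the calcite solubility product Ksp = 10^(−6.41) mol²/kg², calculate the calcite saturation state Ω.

Ω = 8.31

α₂ = 1 / (1 + [H⁺]/K2 + [H⁺]²/(K1K2)) = 1 / (1 + 10^+1.34 + 10^-0.63)
   = 1 / (1 + 21.878 + 0.23442) = 1/23.112 = 0.04327
[CO3²⁻] = α₂ × DIC = 0.04327 × 10.5 = 0.4543 mmol/kg
Ksp = 10^(−6.41) = 3.890×10^-7
Ω = [Ca²⁺][CO3²⁻]/Ksp = (7.12×10^-3)(4.543×10^-4) / 3.890×10^-7 = 8.31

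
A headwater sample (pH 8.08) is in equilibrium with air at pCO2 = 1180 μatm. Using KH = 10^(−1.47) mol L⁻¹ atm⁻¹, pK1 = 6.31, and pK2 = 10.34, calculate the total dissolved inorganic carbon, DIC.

DIC = 2.41 mmol/L

[CO2*] = KH · pCO2 = 10^(−1.47) × 1180×10^-6 = 3.998×10^-5 mol/L
α₀ = 1/(1 + K1/[H⁺] + K1K2/[H⁺]²) = 1/(1 + 10^+1.77 + 10^-0.49) = 0.01661
DIC = [CO2*]/α₀ = 3.998×10^-5 / 0.01661 = 2.41 mmol/L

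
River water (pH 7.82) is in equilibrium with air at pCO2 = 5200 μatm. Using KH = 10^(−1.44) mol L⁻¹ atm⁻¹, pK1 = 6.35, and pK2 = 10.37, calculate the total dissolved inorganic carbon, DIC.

[CO2*] = KH · pCO2 = 10^(−1.44) × 5200×10^-6 = 1.888×10^-4 mol/L
α₀ = 1/(1 + K1/[H⁺] + K1K2/[H⁺]²) = 1/(1 + 10^+1.47 + 10^-1.08) = 0.03268
DIC = [CO2*]/α₀ = 1.888×10^-4 / 0.03268 = 5.78 mmol/L

DIC = 5.78 mmol/L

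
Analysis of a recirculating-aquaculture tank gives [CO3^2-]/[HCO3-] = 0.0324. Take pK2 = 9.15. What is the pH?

pH = 7.66

From K2 = [H⁺][CO3^2-]/[HCO3-]:  pH = pK2 + log₁₀([CO3^2-]/[HCO3-])
log₁₀(0.0324) = -1.489
pH = 9.15 + (-1.489) = 7.66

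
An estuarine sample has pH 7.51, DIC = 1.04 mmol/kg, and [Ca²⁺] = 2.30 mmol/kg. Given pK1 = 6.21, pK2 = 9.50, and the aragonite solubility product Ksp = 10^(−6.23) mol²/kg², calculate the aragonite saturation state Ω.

Ω = 0.0392

α₂ = 1 / (1 + [H⁺]/K2 + [H⁺]²/(K1K2)) = 1 / (1 + 10^+1.99 + 10^+0.69)
   = 1 / (1 + 97.724 + 4.8978) = 1/103.62 = 0.009651
[CO3²⁻] = α₂ × DIC = 0.009651 × 1.04 = 0.01004 mmol/kg = 10.04 μmol/kg
Ksp = 10^(−6.23) = 5.888×10^-7
Ω = [Ca²⁺][CO3²⁻]/Ksp = (2.30×10^-3)(1.004×10^-5) / 5.888×10^-7 = 0.0392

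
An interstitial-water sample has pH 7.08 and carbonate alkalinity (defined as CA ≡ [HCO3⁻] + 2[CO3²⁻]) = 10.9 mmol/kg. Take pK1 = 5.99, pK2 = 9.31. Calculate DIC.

DIC = 11.7 mmol/kg

CA = [HCO3⁻] + 2[CO3²⁻] = (α₁ + 2α₂)·DIC
At pH 7.08: [H⁺]/K1 = 10^-1.09 = 0.081283, K2/[H⁺] = 10^-2.23 = 0.0058884
α₁ = 1/(1 + 0.081283 + 0.0058884) = 1/1.0872 = 0.9198; α₂ = α₁·K2/[H⁺] = 0.005416
α₁ + 2α₂ = 0.9307
DIC = CA / (α₁ + 2α₂) = 10.9 / 0.9307 = 11.7 mmol/kg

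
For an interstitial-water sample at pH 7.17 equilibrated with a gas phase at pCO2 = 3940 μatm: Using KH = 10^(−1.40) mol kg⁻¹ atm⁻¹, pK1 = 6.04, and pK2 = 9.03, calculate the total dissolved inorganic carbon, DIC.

[CO2*] = KH · pCO2 = 10^(−1.40) × 3940×10^-6 = 1.569×10^-4 mol/kg
α₀ = 1/(1 + K1/[H⁺] + K1K2/[H⁺]²) = 1/(1 + 10^+1.13 + 10^-0.73) = 0.06814
DIC = [CO2*]/α₀ = 1.569×10^-4 / 0.06814 = 2.30 mmol/kg

DIC = 2.30 mmol/kg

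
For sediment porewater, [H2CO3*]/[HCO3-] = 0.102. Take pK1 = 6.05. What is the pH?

pH = 7.04

From K1 = [H⁺][HCO3-]/[H2CO3*]:  pH = pK1 − log₁₀([H2CO3*]/[HCO3-])
log₁₀(0.102) = -0.991
pH = 6.05 − (-0.991) = 7.04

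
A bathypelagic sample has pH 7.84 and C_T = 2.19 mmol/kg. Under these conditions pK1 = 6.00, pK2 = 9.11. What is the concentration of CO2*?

α₀ = 1 / (1 + K1/[H⁺] + K1K2/[H⁺]²) = 1 / (1 + 10^+1.84 + 10^+0.57)
   = 1 / (1 + 69.183 + 3.7154) = 1/73.898 = 0.01353
[CO2*] = α₀ × DIC = 0.01353 × 2.19 = 0.0296 mmol/kg

[CO2*] = 0.0296 mmol/kg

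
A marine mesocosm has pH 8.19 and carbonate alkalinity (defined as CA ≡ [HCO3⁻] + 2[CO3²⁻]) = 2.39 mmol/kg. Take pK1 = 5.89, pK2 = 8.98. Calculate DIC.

CA = [HCO3⁻] + 2[CO3²⁻] = (α₁ + 2α₂)·DIC
At pH 8.19: [H⁺]/K1 = 10^-2.30 = 0.0050119, K2/[H⁺] = 10^-0.79 = 0.16218
α₁ = 1/(1 + 0.0050119 + 0.16218) = 1/1.1672 = 0.8568; α₂ = α₁·K2/[H⁺] = 0.1389
α₁ + 2α₂ = 1.1347
DIC = CA / (α₁ + 2α₂) = 2.39 / 1.1347 = 2.11 mmol/kg

DIC = 2.11 mmol/kg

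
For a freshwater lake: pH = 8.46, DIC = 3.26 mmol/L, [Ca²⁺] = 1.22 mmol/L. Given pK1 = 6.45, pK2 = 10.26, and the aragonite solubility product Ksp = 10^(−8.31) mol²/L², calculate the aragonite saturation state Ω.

Ω = 12.5

α₂ = 1 / (1 + [H⁺]/K2 + [H⁺]²/(K1K2)) = 1 / (1 + 10^+1.80 + 10^-0.21)
   = 1 / (1 + 63.096 + 0.61660) = 1/64.712 = 0.01545
[CO3²⁻] = α₂ × DIC = 0.01545 × 3.26 = 0.05038 mmol/L
Ksp = 10^(−8.31) = 4.898×10^-9
Ω = [Ca²⁺][CO3²⁻]/Ksp = (1.22×10^-3)(5.038×10^-5) / 4.898×10^-9 = 12.5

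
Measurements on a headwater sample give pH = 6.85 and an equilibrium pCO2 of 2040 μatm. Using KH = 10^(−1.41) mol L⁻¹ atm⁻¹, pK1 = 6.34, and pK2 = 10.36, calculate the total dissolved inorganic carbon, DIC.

DIC = 0.336 mmol/L

[CO2*] = KH · pCO2 = 10^(−1.41) × 2040×10^-6 = 7.937×10^-5 mol/L
α₀ = 1/(1 + K1/[H⁺] + K1K2/[H⁺]²) = 1/(1 + 10^+0.51 + 10^-3.00) = 0.2360
DIC = [CO2*]/α₀ = 7.937×10^-5 / 0.2360 = 0.336 mmol/L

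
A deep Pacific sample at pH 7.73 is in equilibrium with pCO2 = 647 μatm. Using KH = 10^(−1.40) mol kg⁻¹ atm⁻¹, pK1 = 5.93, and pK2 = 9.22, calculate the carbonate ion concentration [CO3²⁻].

[CO3²⁻] = 0.0526 mmol/kg

[CO2*] = KH · pCO2 = 10^(−1.40) × 647×10^-6 = 2.576×10^-5 mol/kg
α₀ = 1/(1 + K1/[H⁺] + K1K2/[H⁺]²) = 1/(1 + 10^+1.80 + 10^+0.31) = 0.01512
DIC = [CO2*]/α₀ = 2.576×10^-5 / 0.01512 = 1.704 mmol/kg
[CO3²⁻] = α₂·DIC; α₂ = 0.03087, so [CO3²⁻] = 0.03087 × 1.704 = 0.0526 mmol/kg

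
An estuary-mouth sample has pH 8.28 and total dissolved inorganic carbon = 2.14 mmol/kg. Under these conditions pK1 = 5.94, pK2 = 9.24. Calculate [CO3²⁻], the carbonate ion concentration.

[CO3²⁻] = 0.211 mmol/kg

α₂ = 1 / (1 + [H⁺]/K2 + [H⁺]²/(K1K2)) = 1 / (1 + 10^+0.96 + 10^-1.38)
   = 1 / (1 + 9.1201 + 0.041687) = 1/10.162 = 0.09841
[CO3²⁻] = α₂ × DIC = 0.09841 × 2.14 = 0.211 mmol/kg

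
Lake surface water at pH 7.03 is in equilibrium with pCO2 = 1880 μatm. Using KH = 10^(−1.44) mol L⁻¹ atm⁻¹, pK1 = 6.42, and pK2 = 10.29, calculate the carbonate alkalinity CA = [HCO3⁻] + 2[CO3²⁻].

[CO2*] = KH · pCO2 = 10^(−1.44) × 1880×10^-6 = 6.826×10^-5 mol/L
α₀ = 1/(1 + K1/[H⁺] + K1K2/[H⁺]²) = 1/(1 + 10^+0.61 + 10^-2.65) = 0.1970
DIC = [CO2*]/α₀ = 6.826×10^-5 / 0.1970 = 0.3465 mmol/L
CA = (α₁ + 2α₂)·DIC = (0.8026 + 2×0.0004410) × 0.3465 = 0.278 mmol/L

CA = 0.278 mmol/L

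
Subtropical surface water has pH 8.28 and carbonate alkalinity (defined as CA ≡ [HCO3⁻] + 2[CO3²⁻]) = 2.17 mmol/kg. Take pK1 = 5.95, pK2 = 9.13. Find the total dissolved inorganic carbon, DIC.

CA = [HCO3⁻] + 2[CO3²⁻] = (α₁ + 2α₂)·DIC
At pH 8.28: [H⁺]/K1 = 10^-2.33 = 0.0046774, K2/[H⁺] = 10^-0.85 = 0.14125
α₁ = 1/(1 + 0.0046774 + 0.14125) = 1/1.1459 = 0.8727; α₂ = α₁·K2/[H⁺] = 0.1233
α₁ + 2α₂ = 1.1192
DIC = CA / (α₁ + 2α₂) = 2.17 / 1.1192 = 1.94 mmol/kg

DIC = 1.94 mmol/kg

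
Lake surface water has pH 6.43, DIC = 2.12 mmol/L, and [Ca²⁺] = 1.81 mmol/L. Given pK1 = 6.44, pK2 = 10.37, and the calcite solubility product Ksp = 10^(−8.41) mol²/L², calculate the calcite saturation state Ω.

Ω = 0.0560

α₂ = 1 / (1 + [H⁺]/K2 + [H⁺]²/(K1K2)) = 1 / (1 + 10^+3.94 + 10^+3.95)
   = 1 / (1 + 8709.6 + 8912.5) = 1/1.7623×10^4 = 5.674×10^-5
[CO3²⁻] = α₂ × DIC = 5.674×10^-5 × 2.12 = 0.0001203 mmol/L = 0.1203 μmol/L
Ksp = 10^(−8.41) = 3.890×10^-9
Ω = [Ca²⁺][CO3²⁻]/Ksp = (1.81×10^-3)(1.203×10^-7) / 3.890×10^-9 = 0.0560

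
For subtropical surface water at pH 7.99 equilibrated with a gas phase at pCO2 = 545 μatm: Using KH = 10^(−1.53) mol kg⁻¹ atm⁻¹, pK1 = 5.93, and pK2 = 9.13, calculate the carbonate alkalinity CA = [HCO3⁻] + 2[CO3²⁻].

[CO2*] = KH · pCO2 = 10^(−1.53) × 545×10^-6 = 1.608×10^-5 mol/kg
α₀ = 1/(1 + K1/[H⁺] + K1K2/[H⁺]²) = 1/(1 + 10^+2.06 + 10^+0.92) = 0.008056
DIC = [CO2*]/α₀ = 1.608×10^-5 / 0.008056 = 1.997 mmol/kg
CA = (α₁ + 2α₂)·DIC = (0.9249 + 2×0.06701) × 1.997 = 2.11 mmol/kg

CA = 2.11 mmol/kg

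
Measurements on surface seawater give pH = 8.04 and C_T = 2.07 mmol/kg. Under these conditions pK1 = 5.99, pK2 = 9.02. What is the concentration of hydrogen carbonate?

α₁ = 1 / (1 + [H⁺]/K1 + K2/[H⁺]) = 1 / (1 + 10^-2.05 + 10^-0.98)
   = 1 / (1 + 0.0089125 + 0.10471) = 1/1.1136 = 0.8980
[HCO3⁻] = α₁ × DIC = 0.8980 × 2.07 = 1.86 mmol/kg

[HCO3⁻] = 1.86 mmol/kg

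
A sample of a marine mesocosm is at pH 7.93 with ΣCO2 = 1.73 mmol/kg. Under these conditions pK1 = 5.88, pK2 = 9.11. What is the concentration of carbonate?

[CO3²⁻] = 0.106 mmol/kg

α₂ = 1 / (1 + [H⁺]/K2 + [H⁺]²/(K1K2)) = 1 / (1 + 10^+1.18 + 10^-0.87)
   = 1 / (1 + 15.136 + 0.13490) = 1/16.271 = 0.06146
[CO3²⁻] = α₂ × DIC = 0.06146 × 1.73 = 0.106 mmol/kg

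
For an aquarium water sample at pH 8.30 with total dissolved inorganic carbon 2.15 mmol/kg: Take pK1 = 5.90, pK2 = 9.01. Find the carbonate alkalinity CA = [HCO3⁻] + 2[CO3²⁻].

CA = [HCO3⁻] + 2[CO3²⁻] = (α₁ + 2α₂)·DIC
At pH 8.30: [H⁺]/K1 = 10^-2.40 = 0.0039811, K2/[H⁺] = 10^-0.71 = 0.19498
α₁ = 1/(1 + 0.0039811 + 0.19498) = 1/1.1990 = 0.8341; α₂ = α₁·K2/[H⁺] = 0.1626
α₁ + 2α₂ = 1.1593
CA = 1.1593 × 2.15 = 2.49 mmol/kg

CA = 2.49 mmol/kg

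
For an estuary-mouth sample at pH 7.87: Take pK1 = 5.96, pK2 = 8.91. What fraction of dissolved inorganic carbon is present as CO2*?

α₀ = 0.0111

α₀ = 1 / (1 + K1/[H⁺] + K1K2/[H⁺]²) = 1 / (1 + 10^+1.91 + 10^+0.87)
   = 1 / (1 + 81.283 + 7.4131) = 1/89.696 = 0.01115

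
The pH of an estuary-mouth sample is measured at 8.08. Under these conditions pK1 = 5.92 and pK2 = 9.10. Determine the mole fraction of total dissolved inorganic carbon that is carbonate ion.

α₂ = 0.0866

α₂ = 1 / (1 + [H⁺]/K2 + [H⁺]²/(K1K2)) = 1 / (1 + 10^+1.02 + 10^-1.14)
   = 1 / (1 + 10.471 + 0.072444) = 1/11.544 = 0.08663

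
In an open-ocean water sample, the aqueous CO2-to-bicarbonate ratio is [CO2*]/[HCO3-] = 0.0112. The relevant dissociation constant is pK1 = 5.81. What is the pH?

From K1 = [H⁺][HCO3-]/[CO2*]:  pH = pK1 − log₁₀([CO2*]/[HCO3-])
log₁₀(0.0112) = -1.951
pH = 5.81 − (-1.951) = 7.76

pH = 7.76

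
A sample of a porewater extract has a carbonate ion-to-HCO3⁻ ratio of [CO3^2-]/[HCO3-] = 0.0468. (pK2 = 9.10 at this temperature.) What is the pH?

pH = 7.77

From K2 = [H⁺][CO3^2-]/[HCO3-]:  pH = pK2 + log₁₀([CO3^2-]/[HCO3-])
log₁₀(0.0468) = -1.330
pH = 9.10 + (-1.330) = 7.77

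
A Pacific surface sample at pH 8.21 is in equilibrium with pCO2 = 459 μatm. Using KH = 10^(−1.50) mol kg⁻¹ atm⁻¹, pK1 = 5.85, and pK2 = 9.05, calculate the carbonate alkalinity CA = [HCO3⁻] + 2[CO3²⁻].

[CO2*] = KH · pCO2 = 10^(−1.50) × 459×10^-6 = 1.451×10^-5 mol/kg
α₀ = 1/(1 + K1/[H⁺] + K1K2/[H⁺]²) = 1/(1 + 10^+2.36 + 10^+1.52) = 0.003799
DIC = [CO2*]/α₀ = 1.451×10^-5 / 0.003799 = 3.820 mmol/kg
CA = (α₁ + 2α₂)·DIC = (0.8704 + 2×0.1258) × 3.820 = 4.29 mmol/kg

CA = 4.29 mmol/kg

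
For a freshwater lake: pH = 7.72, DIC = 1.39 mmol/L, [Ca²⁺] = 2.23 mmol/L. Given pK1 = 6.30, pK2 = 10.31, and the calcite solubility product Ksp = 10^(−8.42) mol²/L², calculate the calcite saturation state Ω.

Ω = 2.01

α₂ = 1 / (1 + [H⁺]/K2 + [H⁺]²/(K1K2)) = 1 / (1 + 10^+2.59 + 10^+1.17)
   = 1 / (1 + 389.05 + 14.791) = 1/404.84 = 0.002470
[CO3²⁻] = α₂ × DIC = 0.002470 × 1.39 = 0.003433 mmol/L = 3.433 μmol/L
Ksp = 10^(−8.42) = 3.802×10^-9
Ω = [Ca²⁺][CO3²⁻]/Ksp = (2.23×10^-3)(3.433×10^-6) / 3.802×10^-9 = 2.01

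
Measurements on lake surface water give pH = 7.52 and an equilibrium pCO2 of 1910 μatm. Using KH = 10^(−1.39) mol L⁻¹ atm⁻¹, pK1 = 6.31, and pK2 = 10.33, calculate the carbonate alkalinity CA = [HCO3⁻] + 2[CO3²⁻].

[CO2*] = KH · pCO2 = 10^(−1.39) × 1910×10^-6 = 7.781×10^-5 mol/L
α₀ = 1/(1 + K1/[H⁺] + K1K2/[H⁺]²) = 1/(1 + 10^+1.21 + 10^-1.60) = 0.05799
DIC = [CO2*]/α₀ = 7.781×10^-5 / 0.05799 = 1.342 mmol/L
CA = (α₁ + 2α₂)·DIC = (0.9405 + 2×0.001457) × 1.342 = 1.27 mmol/L

CA = 1.27 mmol/L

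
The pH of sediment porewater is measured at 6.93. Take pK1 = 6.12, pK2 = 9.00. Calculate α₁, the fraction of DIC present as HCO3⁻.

α₁ = 0.860

α₁ = 1 / (1 + [H⁺]/K1 + K2/[H⁺]) = 1 / (1 + 10^-0.81 + 10^-2.07)
   = 1 / (1 + 0.15488 + 0.0085114) = 1/1.1634 = 0.8596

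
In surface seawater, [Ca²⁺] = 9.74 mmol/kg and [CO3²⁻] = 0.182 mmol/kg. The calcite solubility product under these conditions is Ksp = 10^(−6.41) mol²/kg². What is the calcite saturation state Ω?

Ksp = 10^(−6.41) = 3.890×10^-7
Ω = [Ca²⁺][CO3²⁻]/Ksp = (9.74×10^-3)(0.182×10^-3) / 3.890×10^-7 = 4.56

Ω = 4.56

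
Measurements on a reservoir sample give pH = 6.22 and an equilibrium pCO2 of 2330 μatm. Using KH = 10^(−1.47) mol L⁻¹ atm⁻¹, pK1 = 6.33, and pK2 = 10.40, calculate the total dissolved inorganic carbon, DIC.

[CO2*] = KH · pCO2 = 10^(−1.47) × 2330×10^-6 = 7.895×10^-5 mol/L
α₀ = 1/(1 + K1/[H⁺] + K1K2/[H⁺]²) = 1/(1 + 10^-0.11 + 10^-4.29) = 0.5630
DIC = [CO2*]/α₀ = 7.895×10^-5 / 0.5630 = 0.140 mmol/L

DIC = 0.140 mmol/L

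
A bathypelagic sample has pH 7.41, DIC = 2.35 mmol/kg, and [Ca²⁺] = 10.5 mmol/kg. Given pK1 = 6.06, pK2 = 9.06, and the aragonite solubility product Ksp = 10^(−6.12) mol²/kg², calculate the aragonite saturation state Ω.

Ω = 0.682

α₂ = 1 / (1 + [H⁺]/K2 + [H⁺]²/(K1K2)) = 1 / (1 + 10^+1.65 + 10^+0.30)
   = 1 / (1 + 44.668 + 1.9953) = 1/47.664 = 0.02098
[CO3²⁻] = α₂ × DIC = 0.02098 × 2.35 = 0.04930 mmol/kg
Ksp = 10^(−6.12) = 7.586×10^-7
Ω = [Ca²⁺][CO3²⁻]/Ksp = (10.5×10^-3)(4.930×10^-5) / 7.586×10^-7 = 0.682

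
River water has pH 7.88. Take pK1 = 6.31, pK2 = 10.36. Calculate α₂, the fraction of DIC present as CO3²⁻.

α₂ = 1 / (1 + [H⁺]/K2 + [H⁺]²/(K1K2)) = 1 / (1 + 10^+2.48 + 10^+0.91)
   = 1 / (1 + 302.00 + 8.1283) = 1/311.12 = 0.003214

α₂ = 0.00321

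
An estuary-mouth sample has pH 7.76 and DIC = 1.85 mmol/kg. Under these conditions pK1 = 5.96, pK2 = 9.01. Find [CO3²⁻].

[CO3²⁻] = 0.0970 mmol/kg

α₂ = 1 / (1 + [H⁺]/K2 + [H⁺]²/(K1K2)) = 1 / (1 + 10^+1.25 + 10^-0.55)
   = 1 / (1 + 17.783 + 0.28184) = 1/19.065 = 0.05245
[CO3²⁻] = α₂ × DIC = 0.05245 × 1.85 = 0.0970 mmol/kg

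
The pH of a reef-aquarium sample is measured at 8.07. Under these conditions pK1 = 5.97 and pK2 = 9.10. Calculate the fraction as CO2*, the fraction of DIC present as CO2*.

α₀ = 1 / (1 + K1/[H⁺] + K1K2/[H⁺]²) = 1 / (1 + 10^+2.10 + 10^+1.07)
   = 1 / (1 + 125.89 + 11.749) = 1/138.64 = 0.007213

α₀ = 0.00721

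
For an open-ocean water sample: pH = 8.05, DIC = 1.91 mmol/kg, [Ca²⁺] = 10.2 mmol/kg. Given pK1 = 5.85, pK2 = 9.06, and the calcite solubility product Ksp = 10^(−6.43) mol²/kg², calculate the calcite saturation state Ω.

Ω = 4.64

α₂ = 1 / (1 + [H⁺]/K2 + [H⁺]²/(K1K2)) = 1 / (1 + 10^+1.01 + 10^-1.19)
   = 1 / (1 + 10.233 + 0.064565) = 1/11.297 = 0.08852
[CO3²⁻] = α₂ × DIC = 0.08852 × 1.91 = 0.1691 mmol/kg
Ksp = 10^(−6.43) = 3.715×10^-7
Ω = [Ca²⁺][CO3²⁻]/Ksp = (10.2×10^-3)(1.691×10^-4) / 3.715×10^-7 = 4.64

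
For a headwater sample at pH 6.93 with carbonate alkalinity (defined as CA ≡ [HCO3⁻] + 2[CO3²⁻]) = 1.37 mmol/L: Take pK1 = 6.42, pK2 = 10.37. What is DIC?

CA = [HCO3⁻] + 2[CO3²⁻] = (α₁ + 2α₂)·DIC
At pH 6.93: [H⁺]/K1 = 10^-0.51 = 0.30903, K2/[H⁺] = 10^-3.44 = 0.00036308
α₁ = 1/(1 + 0.30903 + 0.00036308) = 1/1.3094 = 0.7637; α₂ = α₁·K2/[H⁺] = 0.0002773
α₁ + 2α₂ = 0.7643
DIC = CA / (α₁ + 2α₂) = 1.37 / 0.7643 = 1.79 mmol/L

DIC = 1.79 mmol/L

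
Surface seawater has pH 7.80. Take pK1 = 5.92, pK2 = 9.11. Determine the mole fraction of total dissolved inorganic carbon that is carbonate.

α₂ = 0.0461

α₂ = 1 / (1 + [H⁺]/K2 + [H⁺]²/(K1K2)) = 1 / (1 + 10^+1.31 + 10^-0.57)
   = 1 / (1 + 20.417 + 0.26915) = 1/21.687 = 0.04611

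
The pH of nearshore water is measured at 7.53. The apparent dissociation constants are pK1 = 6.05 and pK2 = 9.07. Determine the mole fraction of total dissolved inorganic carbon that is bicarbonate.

α₁ = 0.942

α₁ = 1 / (1 + [H⁺]/K1 + K2/[H⁺]) = 1 / (1 + 10^-1.48 + 10^-1.54)
   = 1 / (1 + 0.033113 + 0.028840) = 1/1.0620 = 0.9417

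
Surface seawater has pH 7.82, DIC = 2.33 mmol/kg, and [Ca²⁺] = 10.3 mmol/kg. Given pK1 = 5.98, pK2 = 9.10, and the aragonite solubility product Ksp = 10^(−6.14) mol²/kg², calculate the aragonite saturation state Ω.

α₂ = 1 / (1 + [H⁺]/K2 + [H⁺]²/(K1K2)) = 1 / (1 + 10^+1.28 + 10^-0.56)
   = 1 / (1 + 19.055 + 0.27542) = 1/20.330 = 0.04919
[CO3²⁻] = α₂ × DIC = 0.04919 × 2.33 = 0.1146 mmol/kg
Ksp = 10^(−6.14) = 7.244×10^-7
Ω = [Ca²⁺][CO3²⁻]/Ksp = (10.3×10^-3)(1.146×10^-4) / 7.244×10^-7 = 1.63

Ω = 1.63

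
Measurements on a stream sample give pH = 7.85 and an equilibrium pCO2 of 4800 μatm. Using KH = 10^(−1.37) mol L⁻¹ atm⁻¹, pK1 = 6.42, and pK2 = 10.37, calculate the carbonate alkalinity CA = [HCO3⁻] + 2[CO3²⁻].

CA = 5.54 mmol/L

[CO2*] = KH · pCO2 = 10^(−1.37) × 4800×10^-6 = 2.048×10^-4 mol/L
α₀ = 1/(1 + K1/[H⁺] + K1K2/[H⁺]²) = 1/(1 + 10^+1.43 + 10^-1.09) = 0.03572
DIC = [CO2*]/α₀ = 2.048×10^-4 / 0.03572 = 5.733 mmol/L
CA = (α₁ + 2α₂)·DIC = (0.9614 + 2×0.002903) × 5.733 = 5.54 mmol/L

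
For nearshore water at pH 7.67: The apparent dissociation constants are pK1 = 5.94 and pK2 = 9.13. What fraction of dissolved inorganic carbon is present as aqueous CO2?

α₀ = 1 / (1 + K1/[H⁺] + K1K2/[H⁺]²) = 1 / (1 + 10^+1.73 + 10^+0.27)
   = 1 / (1 + 53.703 + 1.8621) = 1/56.565 = 0.01768

α₀ = 0.0177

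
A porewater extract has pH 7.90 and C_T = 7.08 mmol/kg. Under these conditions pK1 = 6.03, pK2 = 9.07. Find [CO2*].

α₀ = 1 / (1 + K1/[H⁺] + K1K2/[H⁺]²) = 1 / (1 + 10^+1.87 + 10^+0.70)
   = 1 / (1 + 74.131 + 5.0119) = 1/80.143 = 0.01248
[CO2*] = α₀ × DIC = 0.01248 × 7.08 = 0.0883 mmol/kg

[CO2*] = 0.0883 mmol/kg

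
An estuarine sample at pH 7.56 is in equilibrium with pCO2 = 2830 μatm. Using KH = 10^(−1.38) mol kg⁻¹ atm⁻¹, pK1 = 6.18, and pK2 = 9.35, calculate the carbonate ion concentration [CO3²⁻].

[CO2*] = KH · pCO2 = 10^(−1.38) × 2830×10^-6 = 1.180×10^-4 mol/kg
α₀ = 1/(1 + K1/[H⁺] + K1K2/[H⁺]²) = 1/(1 + 10^+1.38 + 10^-0.41) = 0.03941
DIC = [CO2*]/α₀ = 1.180×10^-4 / 0.03941 = 2.994 mmol/kg
[CO3²⁻] = α₂·DIC; α₂ = 0.01533, so [CO3²⁻] = 0.01533 × 2.994 = 0.0459 mmol/kg

[CO3²⁻] = 0.0459 mmol/kg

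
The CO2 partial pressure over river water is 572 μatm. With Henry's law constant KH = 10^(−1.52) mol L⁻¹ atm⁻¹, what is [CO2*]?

[CO2*] = 17.3 μmol/L

KH = 10^(−1.52) = 3.020×10^-2 mol L⁻¹ atm⁻¹
[CO2*] = KH · pCO2 = 3.020×10^-2 × 572×10^-6 atm = 1.73×10^-5 mol/L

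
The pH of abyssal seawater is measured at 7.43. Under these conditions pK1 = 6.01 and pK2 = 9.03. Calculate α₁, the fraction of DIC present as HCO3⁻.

α₁ = 1 / (1 + [H⁺]/K1 + K2/[H⁺]) = 1 / (1 + 10^-1.42 + 10^-1.60)
   = 1 / (1 + 0.038019 + 0.025119) = 1/1.0631 = 0.9406

α₁ = 0.941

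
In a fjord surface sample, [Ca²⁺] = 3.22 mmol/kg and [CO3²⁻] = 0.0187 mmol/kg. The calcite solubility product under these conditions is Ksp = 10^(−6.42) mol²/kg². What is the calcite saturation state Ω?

Ω = 0.158

Ksp = 10^(−6.42) = 3.802×10^-7
Ω = [Ca²⁺][CO3²⁻]/Ksp = (3.22×10^-3)(0.0187×10^-3) / 3.802×10^-7 = 0.158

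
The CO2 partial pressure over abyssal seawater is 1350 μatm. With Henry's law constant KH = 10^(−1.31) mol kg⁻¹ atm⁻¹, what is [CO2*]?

[CO2*] = 66.1 μmol/kg

KH = 10^(−1.31) = 4.898×10^-2 mol kg⁻¹ atm⁻¹
[CO2*] = KH · pCO2 = 4.898×10^-2 × 1350×10^-6 atm = 6.61×10^-5 mol/kg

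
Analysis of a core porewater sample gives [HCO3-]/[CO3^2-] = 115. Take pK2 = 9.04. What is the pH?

From K2 = [H⁺][CO3^2-]/[HCO3-]:  pH = pK2 − log₁₀([HCO3-]/[CO3^2-])
log₁₀(115) = +2.061
pH = 9.04 − (+2.061) = 6.98

pH = 6.98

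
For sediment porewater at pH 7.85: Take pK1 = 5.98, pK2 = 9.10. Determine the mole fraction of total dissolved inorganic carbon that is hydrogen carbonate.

α₁ = 0.935

α₁ = 1 / (1 + [H⁺]/K1 + K2/[H⁺]) = 1 / (1 + 10^-1.87 + 10^-1.25)
   = 1 / (1 + 0.013490 + 0.056234) = 1/1.0697 = 0.9348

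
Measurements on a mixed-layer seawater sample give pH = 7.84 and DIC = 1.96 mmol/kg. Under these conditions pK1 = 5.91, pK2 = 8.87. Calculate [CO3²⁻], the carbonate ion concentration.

[CO3²⁻] = 0.166 mmol/kg

α₂ = 1 / (1 + [H⁺]/K2 + [H⁺]²/(K1K2)) = 1 / (1 + 10^+1.03 + 10^-0.90)
   = 1 / (1 + 10.715 + 0.12589) = 1/11.841 = 0.08445
[CO3²⁻] = α₂ × DIC = 0.08445 × 1.96 = 0.166 mmol/kg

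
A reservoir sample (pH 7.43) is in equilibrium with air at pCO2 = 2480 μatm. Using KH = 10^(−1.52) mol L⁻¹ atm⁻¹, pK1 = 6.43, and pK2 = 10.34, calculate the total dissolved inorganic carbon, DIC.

[CO2*] = KH · pCO2 = 10^(−1.52) × 2480×10^-6 = 7.489×10^-5 mol/L
α₀ = 1/(1 + K1/[H⁺] + K1K2/[H⁺]²) = 1/(1 + 10^+1.00 + 10^-1.91) = 0.09081
DIC = [CO2*]/α₀ = 7.489×10^-5 / 0.09081 = 0.825 mmol/L

DIC = 0.825 mmol/L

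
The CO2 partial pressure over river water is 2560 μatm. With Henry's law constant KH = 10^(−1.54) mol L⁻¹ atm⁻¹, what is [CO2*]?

[CO2*] = 73.8 μmol/L

KH = 10^(−1.54) = 2.884×10^-2 mol L⁻¹ atm⁻¹
[CO2*] = KH · pCO2 = 2.884×10^-2 × 2560×10^-6 atm = 7.38×10^-5 mol/L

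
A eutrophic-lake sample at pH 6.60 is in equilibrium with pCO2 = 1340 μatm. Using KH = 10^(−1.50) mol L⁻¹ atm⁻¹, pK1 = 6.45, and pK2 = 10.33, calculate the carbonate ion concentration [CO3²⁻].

[CO2*] = KH · pCO2 = 10^(−1.50) × 1340×10^-6 = 4.237×10^-5 mol/L
α₀ = 1/(1 + K1/[H⁺] + K1K2/[H⁺]²) = 1/(1 + 10^+0.15 + 10^-3.58) = 0.4145
DIC = [CO2*]/α₀ = 4.237×10^-5 / 0.4145 = 0.1022 mmol/L
[CO3²⁻] = α₂·DIC; α₂ = 0.0001090, so [CO3²⁻] = 0.0001090 × 0.1022 = 1.11×10^-5 mmol/L = 0.0111 μmol/L

[CO3²⁻] = 0.0111 μmol/L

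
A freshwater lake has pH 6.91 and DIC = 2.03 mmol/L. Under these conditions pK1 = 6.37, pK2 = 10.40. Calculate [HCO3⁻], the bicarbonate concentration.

α₁ = 1 / (1 + [H⁺]/K1 + K2/[H⁺]) = 1 / (1 + 10^-0.54 + 10^-3.49)
   = 1 / (1 + 0.28840 + 0.00032359) = 1/1.2887 = 0.7760
[HCO3⁻] = α₁ × DIC = 0.7760 × 2.03 = 1.58 mmol/L

[HCO3⁻] = 1.58 mmol/L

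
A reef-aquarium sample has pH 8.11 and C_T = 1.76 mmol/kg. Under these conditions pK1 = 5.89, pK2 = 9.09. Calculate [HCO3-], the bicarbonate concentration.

[HCO3⁻] = 1.58 mmol/kg

α₁ = 1 / (1 + [H⁺]/K1 + K2/[H⁺]) = 1 / (1 + 10^-2.22 + 10^-0.98)
   = 1 / (1 + 0.0060256 + 0.10471) = 1/1.1107 = 0.9003
[HCO3⁻] = α₁ × DIC = 0.9003 × 1.76 = 1.58 mmol/kg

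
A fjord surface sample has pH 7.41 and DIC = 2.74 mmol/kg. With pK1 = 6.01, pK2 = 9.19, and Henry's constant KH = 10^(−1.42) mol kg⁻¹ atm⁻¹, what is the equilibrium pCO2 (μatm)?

pCO2 = 2720 μatm

α₀ = 1 / (1 + K1/[H⁺] + K1K2/[H⁺]²) = 1 / (1 + 10^+1.40 + 10^-0.38)
   = 1 / (1 + 25.119 + 0.41687) = 1/26.536 = 0.03769
[CO2*] = α₀ × DIC = 0.03769 × 2.74 = 0.1033 mmol/kg
pCO2 = [CO2*]/KH = 1.033×10^-4 / 3.802×10^-2 = 2720 μatm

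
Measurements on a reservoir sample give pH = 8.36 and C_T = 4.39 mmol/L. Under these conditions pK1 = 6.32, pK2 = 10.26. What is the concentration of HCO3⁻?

α₁ = 1 / (1 + [H⁺]/K1 + K2/[H⁺]) = 1 / (1 + 10^-2.04 + 10^-1.90)
   = 1 / (1 + 0.0091201 + 0.012589) = 1/1.0217 = 0.9788
[HCO3⁻] = α₁ × DIC = 0.9788 × 4.39 = 4.30 mmol/L

[HCO3⁻] = 4.30 mmol/L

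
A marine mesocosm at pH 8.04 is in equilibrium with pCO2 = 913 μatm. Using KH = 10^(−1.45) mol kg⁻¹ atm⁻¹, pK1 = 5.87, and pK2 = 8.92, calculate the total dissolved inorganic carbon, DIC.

[CO2*] = KH · pCO2 = 10^(−1.45) × 913×10^-6 = 3.239×10^-5 mol/kg
α₀ = 1/(1 + K1/[H⁺] + K1K2/[H⁺]²) = 1/(1 + 10^+2.17 + 10^+1.29) = 0.005938
DIC = [CO2*]/α₀ = 3.239×10^-5 / 0.005938 = 5.46 mmol/kg

DIC = 5.46 mmol/kg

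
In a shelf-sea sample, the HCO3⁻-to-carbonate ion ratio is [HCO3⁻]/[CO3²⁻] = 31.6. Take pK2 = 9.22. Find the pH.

pH = 7.72

From K2 = [H⁺][CO3²⁻]/[HCO3⁻]:  pH = pK2 − log₁₀([HCO3⁻]/[CO3²⁻])
log₁₀(31.6) = +1.500
pH = 9.22 − (+1.500) = 7.72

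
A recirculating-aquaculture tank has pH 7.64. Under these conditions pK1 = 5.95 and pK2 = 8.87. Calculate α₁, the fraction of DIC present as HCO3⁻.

α₁ = 0.927

α₁ = 1 / (1 + [H⁺]/K1 + K2/[H⁺]) = 1 / (1 + 10^-1.69 + 10^-1.23)
   = 1 / (1 + 0.020417 + 0.058884) = 1/1.0793 = 0.9265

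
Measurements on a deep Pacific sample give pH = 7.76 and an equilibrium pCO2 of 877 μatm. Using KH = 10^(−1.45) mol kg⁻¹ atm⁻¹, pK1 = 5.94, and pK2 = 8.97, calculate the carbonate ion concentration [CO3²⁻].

[CO2*] = KH · pCO2 = 10^(−1.45) × 877×10^-6 = 3.112×10^-5 mol/kg
α₀ = 1/(1 + K1/[H⁺] + K1K2/[H⁺]²) = 1/(1 + 10^+1.82 + 10^+0.61) = 0.01406
DIC = [CO2*]/α₀ = 3.112×10^-5 / 0.01406 = 2.214 mmol/kg
[CO3²⁻] = α₂·DIC; α₂ = 0.05726, so [CO3²⁻] = 0.05726 × 2.214 = 0.127 mmol/kg

[CO3²⁻] = 0.127 mmol/kg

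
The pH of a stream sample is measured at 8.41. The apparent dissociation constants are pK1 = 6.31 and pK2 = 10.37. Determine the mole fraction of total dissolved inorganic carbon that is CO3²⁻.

α₂ = 1 / (1 + [H⁺]/K2 + [H⁺]²/(K1K2)) = 1 / (1 + 10^+1.96 + 10^-0.14)
   = 1 / (1 + 91.201 + 0.72444) = 1/92.926 = 0.01076

α₂ = 0.0108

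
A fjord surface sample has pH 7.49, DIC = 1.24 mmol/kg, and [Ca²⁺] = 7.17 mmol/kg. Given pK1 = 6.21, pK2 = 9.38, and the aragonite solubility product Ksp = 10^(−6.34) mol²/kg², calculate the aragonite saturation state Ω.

Ω = 0.235

α₂ = 1 / (1 + [H⁺]/K2 + [H⁺]²/(K1K2)) = 1 / (1 + 10^+1.89 + 10^+0.61)
   = 1 / (1 + 77.625 + 4.0738) = 1/82.699 = 0.01209
[CO3²⁻] = α₂ × DIC = 0.01209 × 1.24 = 0.01499 mmol/kg = 14.99 μmol/kg
Ksp = 10^(−6.34) = 4.571×10^-7
Ω = [Ca²⁺][CO3²⁻]/Ksp = (7.17×10^-3)(1.499×10^-5) / 4.571×10^-7 = 0.235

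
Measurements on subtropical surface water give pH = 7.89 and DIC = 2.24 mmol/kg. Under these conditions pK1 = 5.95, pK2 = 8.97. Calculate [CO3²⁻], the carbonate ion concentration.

[CO3²⁻] = 0.170 mmol/kg

α₂ = 1 / (1 + [H⁺]/K2 + [H⁺]²/(K1K2)) = 1 / (1 + 10^+1.08 + 10^-0.86)
   = 1 / (1 + 12.023 + 0.13804) = 1/13.161 = 0.07598
[CO3²⁻] = α₂ × DIC = 0.07598 × 2.24 = 0.170 mmol/kg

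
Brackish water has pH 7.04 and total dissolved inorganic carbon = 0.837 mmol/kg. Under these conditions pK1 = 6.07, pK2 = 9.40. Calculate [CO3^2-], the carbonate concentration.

[CO3²⁻] = 3.29 μmol/kg

α₂ = 1 / (1 + [H⁺]/K2 + [H⁺]²/(K1K2)) = 1 / (1 + 10^+2.36 + 10^+1.39)
   = 1 / (1 + 229.09 + 24.547) = 1/254.63 = 0.003927
[CO3²⁻] = α₂ × DIC = 0.003927 × 0.837 = 0.00329 mmol/kg = 3.29 μmol/kg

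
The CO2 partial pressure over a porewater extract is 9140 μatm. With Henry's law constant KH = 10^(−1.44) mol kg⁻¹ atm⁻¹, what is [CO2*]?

[CO2*] = 332 μmol/kg

KH = 10^(−1.44) = 3.631×10^-2 mol kg⁻¹ atm⁻¹
[CO2*] = KH · pCO2 = 3.631×10^-2 × 9140×10^-6 atm = 3.32×10^-4 mol/kg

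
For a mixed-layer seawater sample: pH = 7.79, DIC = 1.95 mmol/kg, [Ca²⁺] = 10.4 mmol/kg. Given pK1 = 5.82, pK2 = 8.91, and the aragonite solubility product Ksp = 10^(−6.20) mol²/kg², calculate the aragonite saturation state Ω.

α₂ = 1 / (1 + [H⁺]/K2 + [H⁺]²/(K1K2)) = 1 / (1 + 10^+1.12 + 10^-0.85)
   = 1 / (1 + 13.183 + 0.14125) = 1/14.324 = 0.06981
[CO3²⁻] = α₂ × DIC = 0.06981 × 1.95 = 0.1361 mmol/kg
Ksp = 10^(−6.20) = 6.310×10^-7
Ω = [Ca²⁺][CO3²⁻]/Ksp = (10.4×10^-3)(1.361×10^-4) / 6.310×10^-7 = 2.24

Ω = 2.24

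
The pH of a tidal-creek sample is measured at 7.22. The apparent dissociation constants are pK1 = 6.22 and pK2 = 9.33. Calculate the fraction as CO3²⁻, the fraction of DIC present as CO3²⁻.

α₂ = 0.00701

α₂ = 1 / (1 + [H⁺]/K2 + [H⁺]²/(K1K2)) = 1 / (1 + 10^+2.11 + 10^+1.11)
   = 1 / (1 + 128.82 + 12.882) = 1/142.71 = 0.007007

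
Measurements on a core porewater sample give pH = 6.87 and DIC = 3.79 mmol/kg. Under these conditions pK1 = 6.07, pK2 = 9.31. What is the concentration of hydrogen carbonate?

[HCO3⁻] = 3.26 mmol/kg

α₁ = 1 / (1 + [H⁺]/K1 + K2/[H⁺]) = 1 / (1 + 10^-0.80 + 10^-2.44)
   = 1 / (1 + 0.15849 + 0.0036308) = 1/1.1621 = 0.8605
[HCO3⁻] = α₁ × DIC = 0.8605 × 3.79 = 3.26 mmol/kg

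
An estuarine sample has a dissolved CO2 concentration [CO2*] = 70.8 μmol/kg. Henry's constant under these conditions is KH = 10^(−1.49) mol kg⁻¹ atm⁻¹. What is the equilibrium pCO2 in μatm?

pCO2 = 2190 μatm

KH = 10^(−1.49) = 3.236×10^-2 mol kg⁻¹ atm⁻¹
pCO2 = [CO2*]/KH = 70.8×10^-6 / 3.236×10^-2 = 2.19×10^-3 atm = 2190 μatm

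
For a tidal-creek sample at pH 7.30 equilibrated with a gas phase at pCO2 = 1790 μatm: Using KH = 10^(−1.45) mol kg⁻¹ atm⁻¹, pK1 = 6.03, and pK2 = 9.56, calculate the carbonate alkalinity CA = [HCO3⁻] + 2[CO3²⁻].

[CO2*] = KH · pCO2 = 10^(−1.45) × 1790×10^-6 = 6.351×10^-5 mol/kg
α₀ = 1/(1 + K1/[H⁺] + K1K2/[H⁺]²) = 1/(1 + 10^+1.27 + 10^-0.99) = 0.05070
DIC = [CO2*]/α₀ = 6.351×10^-5 / 0.05070 = 1.253 mmol/kg
CA = (α₁ + 2α₂)·DIC = (0.9441 + 2×0.005188) × 1.253 = 1.20 mmol/kg

CA = 1.20 mmol/kg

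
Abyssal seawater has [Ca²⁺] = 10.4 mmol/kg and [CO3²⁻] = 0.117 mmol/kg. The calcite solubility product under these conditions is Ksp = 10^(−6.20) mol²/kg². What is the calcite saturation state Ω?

Ksp = 10^(−6.20) = 6.310×10^-7
Ω = [Ca²⁺][CO3²⁻]/Ksp = (10.4×10^-3)(0.117×10^-3) / 6.310×10^-7 = 1.93

Ω = 1.93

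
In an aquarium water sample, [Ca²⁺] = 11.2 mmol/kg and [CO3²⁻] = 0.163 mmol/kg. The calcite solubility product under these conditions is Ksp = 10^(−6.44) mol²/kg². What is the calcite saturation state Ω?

Ksp = 10^(−6.44) = 3.631×10^-7
Ω = [Ca²⁺][CO3²⁻]/Ksp = (11.2×10^-3)(0.163×10^-3) / 3.631×10^-7 = 5.03

Ω = 5.03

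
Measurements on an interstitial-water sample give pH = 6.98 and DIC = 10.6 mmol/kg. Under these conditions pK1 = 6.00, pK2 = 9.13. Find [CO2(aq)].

[CO2*] = 0.998 mmol/kg

α₀ = 1 / (1 + K1/[H⁺] + K1K2/[H⁺]²) = 1 / (1 + 10^+0.98 + 10^-1.17)
   = 1 / (1 + 9.5499 + 0.067608) = 1/10.618 = 0.09418
[CO2*] = α₀ × DIC = 0.09418 × 10.6 = 0.998 mmol/kg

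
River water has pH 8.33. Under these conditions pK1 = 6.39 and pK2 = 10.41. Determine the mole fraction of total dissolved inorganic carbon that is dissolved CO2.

α₀ = 0.0113

α₀ = 1 / (1 + K1/[H⁺] + K1K2/[H⁺]²) = 1 / (1 + 10^+1.94 + 10^-0.14)
   = 1 / (1 + 87.096 + 0.72444) = 1/88.821 = 0.01126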